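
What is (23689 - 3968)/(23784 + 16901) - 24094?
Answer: -980244669/40685 ≈ -24094.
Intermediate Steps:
(23689 - 3968)/(23784 + 16901) - 24094 = 19721/40685 - 24094 = -980244669/40685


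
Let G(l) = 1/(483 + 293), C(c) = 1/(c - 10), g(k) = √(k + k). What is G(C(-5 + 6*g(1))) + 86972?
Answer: 67490273/776 ≈ 86972.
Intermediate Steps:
g(k) = √2*√k (g(k) = √(2*k) = √2*√k)
C(c) = 1/(-10 + c)
G(l) = 1/776
G(C(-5 + 6*g(1))) + 86972 = 1/776 + 86972 = 67490273/776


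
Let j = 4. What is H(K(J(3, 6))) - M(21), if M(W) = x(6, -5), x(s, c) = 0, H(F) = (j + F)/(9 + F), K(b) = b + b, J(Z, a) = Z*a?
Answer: 8/9 ≈ 0.88889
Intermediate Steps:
K(b) = 2*b
H(F) = (4 + F)/(9 + F)
M(W) = 0
H(K(J(3, 6))) - M(21) = (4 + 2*(3*6))/(9 + 2*(3*6)) - 1*0 = (4 + 2*18)/(9 + 2*18) + 0 = (4 + 36)/(9 + 36) + 0 = 40/45 + 0 = (1/45)*40 + 0 = 8/9 + 0 = 8/9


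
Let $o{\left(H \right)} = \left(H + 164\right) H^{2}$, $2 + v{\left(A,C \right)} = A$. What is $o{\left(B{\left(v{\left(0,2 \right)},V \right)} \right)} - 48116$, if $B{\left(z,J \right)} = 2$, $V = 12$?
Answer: $-47452$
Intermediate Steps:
$v{\left(A,C \right)} = -2 + A$
$o{\left(H \right)} = H^{2} \left(164 + H\right)$ ($o{\left(H \right)} = \left(164 + H\right) H^{2} = H^{2} \left(164 + H\right)$)
$o{\left(B{\left(v{\left(0,2 \right)},V \right)} \right)} - 48116 = 2^{2} \left(164 + 2\right) - 48116 = 4 \cdot 166 - 48116 = 664 - 48116 = -47452$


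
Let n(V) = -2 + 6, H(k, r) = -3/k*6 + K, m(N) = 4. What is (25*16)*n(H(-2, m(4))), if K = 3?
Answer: 1600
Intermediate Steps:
H(k, r) = 3 - 18/k (H(k, r) = -3/k*6 + 3 = -18/k + 3 = 3 - 18/k)
n(V) = 4
(25*16)*n(H(-2, m(4))) = (25*16)*4 = 400*4 = 1600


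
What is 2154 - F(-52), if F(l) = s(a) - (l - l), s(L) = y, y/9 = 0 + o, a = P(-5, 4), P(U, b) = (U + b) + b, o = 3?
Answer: 2127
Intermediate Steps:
P(U, b) = U + 2*b
a = 3 (a = -5 + 2*4 = -5 + 8 = 3)
y = 27 (y = 9*(0 + 3) = 9*3 = 27)
s(L) = 27
F(l) = 27 (F(l) = 27 - (l - l) = 27 - 1*0 = 27 + 0 = 27)
2154 - F(-52) = 2154 - 1*27 = 2154 - 27 = 2127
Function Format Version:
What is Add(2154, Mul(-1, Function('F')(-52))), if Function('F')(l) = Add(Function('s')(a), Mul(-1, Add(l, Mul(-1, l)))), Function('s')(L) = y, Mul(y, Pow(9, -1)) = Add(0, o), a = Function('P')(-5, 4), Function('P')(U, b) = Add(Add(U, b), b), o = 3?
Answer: 2127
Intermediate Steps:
Function('P')(U, b) = Add(U, Mul(2, b))
a = 3 (a = Add(-5, Mul(2, 4)) = Add(-5, 8) = 3)
y = 27 (y = Mul(9, Add(0, 3)) = Mul(9, 3) = 27)
Function('s')(L) = 27
Function('F')(l) = 27 (Function('F')(l) = Add(27, Mul(-1, Add(l, Mul(-1, l)))) = Add(27, Mul(-1, 0)) = Add(27, 0) = 27)
Add(2154, Mul(-1, Function('F')(-52))) = Add(2154, Mul(-1, 27)) = Add(2154, -27) = 2127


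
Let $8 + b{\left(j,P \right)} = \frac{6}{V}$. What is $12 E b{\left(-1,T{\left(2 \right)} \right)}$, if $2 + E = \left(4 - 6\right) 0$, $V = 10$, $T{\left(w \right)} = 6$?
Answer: $\frac{888}{5} \approx 177.6$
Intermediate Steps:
$b{\left(j,P \right)} = - \frac{37}{5}$ ($b{\left(j,P \right)} = -8 + \frac{6}{10} = -8 + 6 \cdot \frac{1}{10} = -8 + \frac{3}{5} = - \frac{37}{5}$)
$E = -2$ ($E = -2 + \left(4 - 6\right) 0 = -2 - 0 = -2 + 0 = -2$)
$12 E b{\left(-1,T{\left(2 \right)} \right)} = 12 \left(-2\right) \left(- \frac{37}{5}\right) = \left(-24\right) \left(- \frac{37}{5}\right) = \frac{888}{5}$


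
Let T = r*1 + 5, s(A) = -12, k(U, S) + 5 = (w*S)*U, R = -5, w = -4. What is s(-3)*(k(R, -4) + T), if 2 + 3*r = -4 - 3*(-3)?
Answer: 948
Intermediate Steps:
r = 1 (r = -⅔ + (-4 - 3*(-3))/3 = -⅔ + (-4 + 9)/3 = -⅔ + (⅓)*5 = -⅔ + 5/3 = 1)
k(U, S) = -5 - 4*S*U (k(U, S) = -5 + (-4*S)*U = -5 - 4*S*U)
T = 6 (T = 1*1 + 5 = 1 + 5 = 6)
s(-3)*(k(R, -4) + T) = -12*((-5 - 4*(-4)*(-5)) + 6) = -12*((-5 - 80) + 6) = -12*(-85 + 6) = -12*(-79) = 948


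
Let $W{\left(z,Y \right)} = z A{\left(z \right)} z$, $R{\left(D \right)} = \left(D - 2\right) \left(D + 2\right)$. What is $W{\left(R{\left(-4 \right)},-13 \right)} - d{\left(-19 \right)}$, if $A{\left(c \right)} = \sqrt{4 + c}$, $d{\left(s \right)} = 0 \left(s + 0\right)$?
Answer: $576$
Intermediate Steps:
$d{\left(s \right)} = 0$ ($d{\left(s \right)} = 0 s = 0$)
$R{\left(D \right)} = \left(-2 + D\right) \left(2 + D\right)$
$W{\left(z,Y \right)} = z^{2} \sqrt{4 + z}$ ($W{\left(z,Y \right)} = z \sqrt{4 + z} z = z z \sqrt{4 + z} = z^{2} \sqrt{4 + z}$)
$W{\left(R{\left(-4 \right)},-13 \right)} - d{\left(-19 \right)} = \left(-4 + \left(-4\right)^{2}\right)^{2} \sqrt{4 - \left(4 - \left(-4\right)^{2}\right)} - 0 = \left(-4 + 16\right)^{2} \sqrt{4 + \left(-4 + 16\right)} + 0 = 12^{2} \sqrt{4 + 12} + 0 = 144 \sqrt{16} + 0 = 144 \cdot 4 + 0 = 576 + 0 = 576$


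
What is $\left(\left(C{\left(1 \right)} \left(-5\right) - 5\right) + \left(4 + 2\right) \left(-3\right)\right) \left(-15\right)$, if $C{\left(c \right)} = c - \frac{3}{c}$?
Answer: $195$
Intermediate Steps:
$\left(\left(C{\left(1 \right)} \left(-5\right) - 5\right) + \left(4 + 2\right) \left(-3\right)\right) \left(-15\right) = \left(\left(\left(1 - \frac{3}{1}\right) \left(-5\right) - 5\right) + \left(4 + 2\right) \left(-3\right)\right) \left(-15\right) = \left(\left(\left(1 - 3\right) \left(-5\right) - 5\right) + 6 \left(-3\right)\right) \left(-15\right) = \left(\left(\left(1 - 3\right) \left(-5\right) - 5\right) - 18\right) \left(-15\right) = \left(\left(\left(-2\right) \left(-5\right) - 5\right) - 18\right) \left(-15\right) = \left(\left(10 - 5\right) - 18\right) \left(-15\right) = \left(5 - 18\right) \left(-15\right) = \left(-13\right) \left(-15\right) = 195$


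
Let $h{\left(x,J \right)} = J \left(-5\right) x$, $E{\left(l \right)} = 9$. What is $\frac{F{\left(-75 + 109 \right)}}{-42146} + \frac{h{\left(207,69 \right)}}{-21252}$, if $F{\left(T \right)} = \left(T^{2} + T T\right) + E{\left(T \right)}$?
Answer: $\frac{21453121}{6490484} \approx 3.3053$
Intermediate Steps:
$F{\left(T \right)} = 9 + 2 T^{2}$ ($F{\left(T \right)} = \left(T^{2} + T T\right) + 9 = \left(T^{2} + T^{2}\right) + 9 = 2 T^{2} + 9 = 9 + 2 T^{2}$)
$h{\left(x,J \right)} = - 5 J x$
$\frac{F{\left(-75 + 109 \right)}}{-42146} + \frac{h{\left(207,69 \right)}}{-21252} = \frac{9 + 2 \left(-75 + 109\right)^{2}}{-42146} + \frac{\left(-5\right) 69 \cdot 207}{-21252} = \left(9 + 2 \cdot 34^{2}\right) \left(- \frac{1}{42146}\right) - - \frac{1035}{308} = \left(9 + 2 \cdot 1156\right) \left(- \frac{1}{42146}\right) + \frac{1035}{308} = \left(9 + 2312\right) \left(- \frac{1}{42146}\right) + \frac{1035}{308} = 2321 \left(- \frac{1}{42146}\right) + \frac{1035}{308} = - \frac{2321}{42146} + \frac{1035}{308} = \frac{21453121}{6490484}$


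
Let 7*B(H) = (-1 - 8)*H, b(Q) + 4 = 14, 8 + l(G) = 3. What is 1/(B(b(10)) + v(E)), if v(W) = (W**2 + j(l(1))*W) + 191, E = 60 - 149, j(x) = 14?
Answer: 7/47972 ≈ 0.00014592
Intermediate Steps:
l(G) = -5 (l(G) = -8 + 3 = -5)
b(Q) = 10 (b(Q) = -4 + 14 = 10)
E = -89
B(H) = -9*H/7 (B(H) = ((-1 - 8)*H)/7 = (-9*H)/7 = -9*H/7)
v(W) = 191 + W**2 + 14*W (v(W) = (W**2 + 14*W) + 191 = 191 + W**2 + 14*W)
1/(B(b(10)) + v(E)) = 1/(-9/7*10 + (191 + (-89)**2 + 14*(-89))) = 1/(-90/7 + (191 + 7921 - 1246)) = 1/(-90/7 + 6866) = 1/(47972/7) = 7/47972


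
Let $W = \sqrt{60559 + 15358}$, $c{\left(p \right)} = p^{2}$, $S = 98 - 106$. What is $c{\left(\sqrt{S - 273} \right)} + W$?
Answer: $-281 + \sqrt{75917} \approx -5.4696$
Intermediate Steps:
$S = -8$ ($S = 98 - 106 = -8$)
$W = \sqrt{75917} \approx 275.53$
$c{\left(\sqrt{S - 273} \right)} + W = \left(\sqrt{-8 - 273}\right)^{2} + \sqrt{75917} = \left(\sqrt{-281}\right)^{2} + \sqrt{75917} = \left(i \sqrt{281}\right)^{2} + \sqrt{75917} = -281 + \sqrt{75917}$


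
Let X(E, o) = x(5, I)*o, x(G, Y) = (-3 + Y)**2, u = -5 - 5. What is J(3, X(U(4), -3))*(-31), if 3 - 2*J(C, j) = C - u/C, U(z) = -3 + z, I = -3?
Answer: 155/3 ≈ 51.667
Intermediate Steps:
u = -10
X(E, o) = 36*o (X(E, o) = (-3 - 3)**2*o = (-6)**2*o = 36*o)
J(C, j) = 3/2 - 5/C - C/2 (J(C, j) = 3/2 - (C - (-10)/C)/2 = 3/2 - (C + 10/C)/2 = 3/2 + (-5/C - C/2) = 3/2 - 5/C - C/2)
J(3, X(U(4), -3))*(-31) = (3/2 - 5/3 - 1/2*3)*(-31) = (3/2 - 5*1/3 - 3/2)*(-31) = (3/2 - 5/3 - 3/2)*(-31) = -5/3*(-31) = 155/3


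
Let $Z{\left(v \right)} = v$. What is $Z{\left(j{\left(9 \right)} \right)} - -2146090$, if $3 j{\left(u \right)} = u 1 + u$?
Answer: $2146096$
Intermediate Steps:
$j{\left(u \right)} = \frac{2 u}{3}$ ($j{\left(u \right)} = \frac{u 1 + u}{3} = \frac{u + u}{3} = \frac{2 u}{3}$)
$Z{\left(j{\left(9 \right)} \right)} - -2146090 = \frac{2}{3} \cdot 9 - -2146090 = 6 + 2146090 = 2146096$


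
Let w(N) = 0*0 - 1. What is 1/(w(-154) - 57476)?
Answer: -1/57477 ≈ -1.7398e-5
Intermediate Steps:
w(N) = -1 (w(N) = 0 - 1 = -1)
1/(w(-154) - 57476) = 1/(-1 - 57476) = 1/(-57477) = -1/57477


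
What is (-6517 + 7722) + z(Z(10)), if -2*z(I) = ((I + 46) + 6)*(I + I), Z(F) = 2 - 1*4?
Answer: 1305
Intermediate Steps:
Z(F) = -2 (Z(F) = 2 - 4 = -2)
z(I) = -I*(52 + I) (z(I) = -((I + 46) + 6)*(I + I)/2 = -((46 + I) + 6)*2*I/2 = -(52 + I)*2*I/2 = -I*(52 + I))
(-6517 + 7722) + z(Z(10)) = (-6517 + 7722) - 1*(-2)*(52 - 2) = 1205 - 1*(-2)*50 = 1205 + 100 = 1305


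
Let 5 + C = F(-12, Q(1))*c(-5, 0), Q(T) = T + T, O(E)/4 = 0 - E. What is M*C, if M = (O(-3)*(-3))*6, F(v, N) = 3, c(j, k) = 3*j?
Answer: 10800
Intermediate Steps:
O(E) = -4*E (O(E) = 4*(0 - E) = 4*(-E) = -4*E)
Q(T) = 2*T
M = -216 (M = (-4*(-3)*(-3))*6 = (12*(-3))*6 = -36*6 = -216)
C = -50 (C = -5 + 3*(3*(-5)) = -5 + 3*(-15) = -5 - 45 = -50)
M*C = -216*(-50) = 10800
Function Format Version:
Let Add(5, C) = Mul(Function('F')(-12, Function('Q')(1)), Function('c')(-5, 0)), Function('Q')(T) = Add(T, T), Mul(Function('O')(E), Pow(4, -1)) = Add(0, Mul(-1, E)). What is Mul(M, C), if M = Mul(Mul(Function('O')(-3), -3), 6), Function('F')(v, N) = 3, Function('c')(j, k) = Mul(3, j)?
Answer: 10800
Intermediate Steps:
Function('O')(E) = Mul(-4, E) (Function('O')(E) = Mul(4, Add(0, Mul(-1, E))) = Mul(4, Mul(-1, E)) = Mul(-4, E))
Function('Q')(T) = Mul(2, T)
M = -216 (M = Mul(Mul(Mul(-4, -3), -3), 6) = Mul(Mul(12, -3), 6) = Mul(-36, 6) = -216)
C = -50 (C = Add(-5, Mul(3, Mul(3, -5))) = Add(-5, Mul(3, -15)) = Add(-5, -45) = -50)
Mul(M, C) = Mul(-216, -50) = 10800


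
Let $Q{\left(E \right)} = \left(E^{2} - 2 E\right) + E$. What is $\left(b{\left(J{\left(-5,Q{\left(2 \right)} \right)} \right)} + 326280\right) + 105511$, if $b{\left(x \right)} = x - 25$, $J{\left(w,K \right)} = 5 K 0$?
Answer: $431766$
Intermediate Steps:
$Q{\left(E \right)} = E^{2} - E$
$J{\left(w,K \right)} = 0$
$b{\left(x \right)} = -25 + x$
$\left(b{\left(J{\left(-5,Q{\left(2 \right)} \right)} \right)} + 326280\right) + 105511 = \left(\left(-25 + 0\right) + 326280\right) + 105511 = \left(-25 + 326280\right) + 105511 = 326255 + 105511 = 431766$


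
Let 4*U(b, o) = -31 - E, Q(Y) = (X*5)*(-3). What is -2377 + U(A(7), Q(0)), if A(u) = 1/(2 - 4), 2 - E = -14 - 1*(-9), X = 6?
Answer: -4773/2 ≈ -2386.5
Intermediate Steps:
E = 7 (E = 2 - (-14 - 1*(-9)) = 2 - (-14 + 9) = 2 - 1*(-5) = 2 + 5 = 7)
A(u) = -1/2 (A(u) = 1/(-2) = -1/2)
Q(Y) = -90 (Q(Y) = (6*5)*(-3) = 30*(-3) = -90)
U(b, o) = -19/2 (U(b, o) = (-31 - 1*7)/4 = (-31 - 7)/4 = (1/4)*(-38) = -19/2)
-2377 + U(A(7), Q(0)) = -2377 - 19/2 = -4773/2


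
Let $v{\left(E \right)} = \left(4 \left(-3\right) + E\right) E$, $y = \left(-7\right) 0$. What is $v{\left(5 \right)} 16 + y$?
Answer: $-560$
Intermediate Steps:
$y = 0$
$v{\left(E \right)} = E \left(-12 + E\right)$ ($v{\left(E \right)} = \left(-12 + E\right) E = E \left(-12 + E\right)$)
$v{\left(5 \right)} 16 + y = 5 \left(-12 + 5\right) 16 + 0 = 5 \left(-7\right) 16 + 0 = \left(-35\right) 16 + 0 = -560 + 0 = -560$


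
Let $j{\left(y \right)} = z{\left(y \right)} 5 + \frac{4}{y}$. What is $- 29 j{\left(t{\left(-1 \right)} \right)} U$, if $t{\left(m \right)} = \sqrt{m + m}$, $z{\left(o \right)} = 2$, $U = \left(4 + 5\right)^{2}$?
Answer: $-23490 + 4698 i \sqrt{2} \approx -23490.0 + 6644.0 i$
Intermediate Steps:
$U = 81$ ($U = 9^{2} = 81$)
$t{\left(m \right)} = \sqrt{2} \sqrt{m}$ ($t{\left(m \right)} = \sqrt{2 m} = \sqrt{2} \sqrt{m}$)
$j{\left(y \right)} = 10 + \frac{4}{y}$ ($j{\left(y \right)} = 2 \cdot 5 + \frac{4}{y} = 10 + \frac{4}{y}$)
$- 29 j{\left(t{\left(-1 \right)} \right)} U = - 29 \left(10 + \frac{4}{\sqrt{2} \sqrt{-1}}\right) 81 = - 29 \left(10 + \frac{4}{\sqrt{2} i}\right) 81 = - 29 \left(10 + \frac{4}{i \sqrt{2}}\right) 81 = - 29 \left(10 + 4 \left(- \frac{i \sqrt{2}}{2}\right)\right) 81 = - 29 \left(10 - 2 i \sqrt{2}\right) 81 = \left(-290 + 58 i \sqrt{2}\right) 81 = -23490 + 4698 i \sqrt{2}$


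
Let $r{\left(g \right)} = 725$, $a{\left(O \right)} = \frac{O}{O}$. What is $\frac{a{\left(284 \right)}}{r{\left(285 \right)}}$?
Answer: $\frac{1}{725} \approx 0.0013793$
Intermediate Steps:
$a{\left(O \right)} = 1$
$\frac{a{\left(284 \right)}}{r{\left(285 \right)}} = 1 \cdot \frac{1}{725} = \frac{1}{725}$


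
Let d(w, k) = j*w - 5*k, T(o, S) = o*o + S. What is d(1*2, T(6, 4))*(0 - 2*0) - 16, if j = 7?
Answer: -16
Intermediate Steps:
T(o, S) = S + o**2 (T(o, S) = o**2 + S = S + o**2)
d(w, k) = -5*k + 7*w (d(w, k) = 7*w - 5*k = -5*k + 7*w)
d(1*2, T(6, 4))*(0 - 2*0) - 16 = (-5*(4 + 6**2) + 7*(1*2))*(0 - 2*0) - 16 = (-5*(4 + 36) + 7*2)*(0 + 0) - 16 = (-5*40 + 14)*0 - 16 = (-200 + 14)*0 - 16 = -186*0 - 16 = 0 - 16 = -16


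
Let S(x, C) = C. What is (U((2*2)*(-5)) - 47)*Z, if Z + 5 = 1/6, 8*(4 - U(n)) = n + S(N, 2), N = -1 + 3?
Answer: 4727/24 ≈ 196.96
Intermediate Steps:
N = 2
U(n) = 15/4 - n/8 (U(n) = 4 - (n + 2)/8 = 4 - (2 + n)/8 = 4 + (-¼ - n/8) = 15/4 - n/8)
Z = -29/6 (Z = -5 + 1/6 = -5 + ⅙ = -29/6 ≈ -4.8333)
(U((2*2)*(-5)) - 47)*Z = ((15/4 - 2*2*(-5)/8) - 47)*(-29/6) = ((15/4 - (-5)/2) - 47)*(-29/6) = ((15/4 - ⅛*(-20)) - 47)*(-29/6) = ((15/4 + 5/2) - 47)*(-29/6) = (25/4 - 47)*(-29/6) = -163/4*(-29/6) = 4727/24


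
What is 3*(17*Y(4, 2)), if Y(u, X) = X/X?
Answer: 51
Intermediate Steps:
Y(u, X) = 1
3*(17*Y(4, 2)) = 3*(17*1) = 3*17 = 51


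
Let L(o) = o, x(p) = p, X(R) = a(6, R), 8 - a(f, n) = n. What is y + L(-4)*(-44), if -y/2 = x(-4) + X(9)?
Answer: 186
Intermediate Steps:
a(f, n) = 8 - n
X(R) = 8 - R
y = 10 (y = -2*(-4 + (8 - 1*9)) = -2*(-4 + (8 - 9)) = -2*(-4 - 1) = -2*(-5) = 10)
y + L(-4)*(-44) = 10 - 4*(-44) = 10 + 176 = 186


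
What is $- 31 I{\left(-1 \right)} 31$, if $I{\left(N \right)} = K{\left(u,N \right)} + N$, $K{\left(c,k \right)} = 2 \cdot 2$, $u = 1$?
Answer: $-2883$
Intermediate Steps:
$K{\left(c,k \right)} = 4$
$I{\left(N \right)} = 4 + N$
$- 31 I{\left(-1 \right)} 31 = - 31 \left(4 - 1\right) 31 = \left(-31\right) 3 \cdot 31 = \left(-93\right) 31 = -2883$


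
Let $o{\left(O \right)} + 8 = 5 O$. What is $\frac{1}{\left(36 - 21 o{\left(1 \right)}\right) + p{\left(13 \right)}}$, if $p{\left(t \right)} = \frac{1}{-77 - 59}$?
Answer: $\frac{136}{13463} \approx 0.010102$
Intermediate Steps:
$p{\left(t \right)} = - \frac{1}{136}$ ($p{\left(t \right)} = \frac{1}{-136} = - \frac{1}{136}$)
$o{\left(O \right)} = -8 + 5 O$
$\frac{1}{\left(36 - 21 o{\left(1 \right)}\right) + p{\left(13 \right)}} = \frac{1}{\left(36 - 21 \left(-8 + 5 \cdot 1\right)\right) - \frac{1}{136}} = \frac{1}{\left(36 - 21 \left(-8 + 5\right)\right) - \frac{1}{136}} = \frac{1}{\left(36 - -63\right) - \frac{1}{136}} = \frac{1}{\left(36 + 63\right) - \frac{1}{136}} = \frac{1}{99 - \frac{1}{136}} = \frac{1}{\frac{13463}{136}} = \frac{136}{13463}$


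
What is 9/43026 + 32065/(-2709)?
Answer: -459868103/38852478 ≈ -11.836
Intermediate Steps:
9/43026 + 32065/(-2709) = 9*(1/43026) + 32065*(-1/2709) = 3/14342 - 32065/2709 = -459868103/38852478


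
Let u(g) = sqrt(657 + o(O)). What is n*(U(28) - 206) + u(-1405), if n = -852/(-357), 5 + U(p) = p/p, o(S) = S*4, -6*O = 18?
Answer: -8520/17 + sqrt(645) ≈ -475.78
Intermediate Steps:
O = -3 (O = -1/6*18 = -3)
o(S) = 4*S
U(p) = -4 (U(p) = -5 + p/p = -5 + 1 = -4)
n = 284/119 (n = -852*(-1/357) = 284/119 ≈ 2.3866)
u(g) = sqrt(645) (u(g) = sqrt(657 + 4*(-3)) = sqrt(657 - 12) = sqrt(645))
n*(U(28) - 206) + u(-1405) = 284*(-4 - 206)/119 + sqrt(645) = (284/119)*(-210) + sqrt(645) = -8520/17 + sqrt(645)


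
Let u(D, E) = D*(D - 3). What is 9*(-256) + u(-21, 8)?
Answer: -1800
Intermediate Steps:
u(D, E) = D*(-3 + D)
9*(-256) + u(-21, 8) = 9*(-256) - 21*(-3 - 21) = -2304 - 21*(-24) = -2304 + 504 = -1800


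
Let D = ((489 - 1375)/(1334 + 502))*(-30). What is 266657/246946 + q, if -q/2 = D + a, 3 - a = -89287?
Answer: -6748294524299/37782738 ≈ -1.7861e+5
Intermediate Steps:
a = 89290 (a = 3 - 1*(-89287) = 3 + 89287 = 89290)
D = 2215/153 (D = -886/1836*(-30) = -886*1/1836*(-30) = -443/918*(-30) = 2215/153 ≈ 14.477)
q = -27327170/153 (q = -2*(2215/153 + 89290) = -2*13663585/153 = -27327170/153 ≈ -1.7861e+5)
266657/246946 + q = 266657/246946 - 27327170/153 = -6748294524299/37782738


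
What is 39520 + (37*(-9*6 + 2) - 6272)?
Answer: 31324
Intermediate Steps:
39520 + (37*(-9*6 + 2) - 6272) = 39520 + (37*(-54 + 2) - 6272) = 39520 + (37*(-52) - 6272) = 39520 + (-1924 - 6272) = 39520 - 8196 = 31324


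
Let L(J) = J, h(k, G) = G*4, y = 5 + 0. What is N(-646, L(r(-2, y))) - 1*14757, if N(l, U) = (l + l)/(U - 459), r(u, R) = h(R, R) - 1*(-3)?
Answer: -1608190/109 ≈ -14754.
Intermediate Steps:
y = 5
h(k, G) = 4*G
r(u, R) = 3 + 4*R (r(u, R) = 4*R - 1*(-3) = 4*R + 3 = 3 + 4*R)
N(l, U) = 2*l/(-459 + U) (N(l, U) = (2*l)/(-459 + U) = 2*l/(-459 + U))
N(-646, L(r(-2, y))) - 1*14757 = 2*(-646)/(-459 + (3 + 4*5)) - 1*14757 = 2*(-646)/(-459 + (3 + 20)) - 14757 = 2*(-646)/(-459 + 23) - 14757 = 2*(-646)/(-436) - 14757 = 2*(-646)*(-1/436) - 14757 = 323/109 - 14757 = -1608190/109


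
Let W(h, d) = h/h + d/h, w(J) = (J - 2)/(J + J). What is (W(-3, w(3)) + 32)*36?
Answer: 1186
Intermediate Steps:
w(J) = (-2 + J)/(2*J) (w(J) = (-2 + J)/((2*J)) = (-2 + J)*(1/(2*J)) = (-2 + J)/(2*J))
W(h, d) = 1 + d/h
(W(-3, w(3)) + 32)*36 = (((½)*(-2 + 3)/3 - 3)/(-3) + 32)*36 = (-((½)*(⅓)*1 - 3)/3 + 32)*36 = (-(⅙ - 3)/3 + 32)*36 = (-⅓*(-17/6) + 32)*36 = (17/18 + 32)*36 = (593/18)*36 = 1186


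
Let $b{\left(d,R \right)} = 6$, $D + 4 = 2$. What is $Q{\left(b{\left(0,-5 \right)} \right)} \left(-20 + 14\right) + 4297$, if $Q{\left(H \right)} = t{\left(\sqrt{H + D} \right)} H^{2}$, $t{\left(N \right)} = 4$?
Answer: $3433$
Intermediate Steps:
$D = -2$ ($D = -4 + 2 = -2$)
$Q{\left(H \right)} = 4 H^{2}$
$Q{\left(b{\left(0,-5 \right)} \right)} \left(-20 + 14\right) + 4297 = 4 \cdot 6^{2} \left(-20 + 14\right) + 4297 = 4 \cdot 36 \left(-6\right) + 4297 = 144 \left(-6\right) + 4297 = -864 + 4297 = 3433$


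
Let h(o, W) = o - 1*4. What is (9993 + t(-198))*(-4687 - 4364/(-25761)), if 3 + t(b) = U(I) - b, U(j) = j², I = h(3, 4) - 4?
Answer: -1233091505359/25761 ≈ -4.7867e+7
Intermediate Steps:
h(o, W) = -4 + o (h(o, W) = o - 4 = -4 + o)
I = -5 (I = (-4 + 3) - 4 = -1 - 4 = -5)
t(b) = 22 - b (t(b) = -3 + ((-5)² - b) = -3 + (25 - b) = 22 - b)
(9993 + t(-198))*(-4687 - 4364/(-25761)) = (9993 + (22 - 1*(-198)))*(-4687 - 4364/(-25761)) = (9993 + (22 + 198))*(-4687 - 4364*(-1/25761)) = (9993 + 220)*(-4687 + 4364/25761) = 10213*(-120737443/25761) = -1233091505359/25761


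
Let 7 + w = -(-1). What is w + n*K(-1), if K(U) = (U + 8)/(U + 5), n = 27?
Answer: 165/4 ≈ 41.250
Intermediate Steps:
K(U) = (8 + U)/(5 + U)
w = -6 (w = -7 - (-1) = -7 - 1*(-1) = -7 + 1 = -6)
w + n*K(-1) = -6 + 27*((8 - 1)/(5 - 1)) = -6 + 27*(7/4) = -6 + 189/4 = 165/4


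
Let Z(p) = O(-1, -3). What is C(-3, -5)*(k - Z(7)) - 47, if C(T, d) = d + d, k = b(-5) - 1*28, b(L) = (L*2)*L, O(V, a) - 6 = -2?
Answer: -227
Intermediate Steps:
O(V, a) = 4 (O(V, a) = 6 - 2 = 4)
Z(p) = 4
b(L) = 2*L**2 (b(L) = (2*L)*L = 2*L**2)
k = 22 (k = 2*(-5)**2 - 1*28 = 2*25 - 28 = 50 - 28 = 22)
C(T, d) = 2*d
C(-3, -5)*(k - Z(7)) - 47 = (2*(-5))*(22 - 1*4) - 47 = -10*(22 - 4) - 47 = -10*18 - 47 = -180 - 47 = -227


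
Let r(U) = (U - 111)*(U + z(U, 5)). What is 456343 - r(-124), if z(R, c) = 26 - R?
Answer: 462453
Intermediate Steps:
r(U) = -2886 + 26*U (r(U) = (U - 111)*(U + (26 - U)) = (-111 + U)*26 = -2886 + 26*U)
456343 - r(-124) = 456343 - (-2886 + 26*(-124)) = 456343 - (-2886 - 3224) = 456343 - 1*(-6110) = 456343 + 6110 = 462453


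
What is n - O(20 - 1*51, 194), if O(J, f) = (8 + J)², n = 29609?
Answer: 29080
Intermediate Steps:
n - O(20 - 1*51, 194) = 29609 - (8 + (20 - 1*51))² = 29609 - (8 + (20 - 51))² = 29609 - (8 - 31)² = 29609 - 1*(-23)² = 29609 - 1*529 = 29609 - 529 = 29080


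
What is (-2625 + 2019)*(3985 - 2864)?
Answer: -679326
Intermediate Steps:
(-2625 + 2019)*(3985 - 2864) = -606*1121 = -679326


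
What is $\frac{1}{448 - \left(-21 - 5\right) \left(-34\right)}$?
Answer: $- \frac{1}{436} \approx -0.0022936$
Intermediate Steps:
$\frac{1}{448 - \left(-21 - 5\right) \left(-34\right)} = \frac{1}{448 - \left(-26\right) \left(-34\right)} = \frac{1}{448 - 884} = \frac{1}{-436} = - \frac{1}{436}$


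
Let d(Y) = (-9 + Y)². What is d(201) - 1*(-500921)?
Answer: 537785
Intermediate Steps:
d(201) - 1*(-500921) = (-9 + 201)² - 1*(-500921) = 192² + 500921 = 36864 + 500921 = 537785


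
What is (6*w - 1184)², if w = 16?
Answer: 1183744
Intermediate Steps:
(6*w - 1184)² = (6*16 - 1184)² = (96 - 1184)² = (-1088)² = 1183744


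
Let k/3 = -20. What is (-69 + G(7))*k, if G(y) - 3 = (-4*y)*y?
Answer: 15720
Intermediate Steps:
k = -60 (k = 3*(-20) = -60)
G(y) = 3 - 4*y**2 (G(y) = 3 + (-4*y)*y = 3 - 4*y**2)
(-69 + G(7))*k = (-69 + (3 - 4*7**2))*(-60) = (-69 + (3 - 4*49))*(-60) = (-69 + (3 - 196))*(-60) = (-69 - 193)*(-60) = -262*(-60) = 15720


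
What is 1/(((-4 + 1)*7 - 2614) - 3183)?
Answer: -1/5818 ≈ -0.00017188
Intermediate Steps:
1/(((-4 + 1)*7 - 2614) - 3183) = 1/((-3*7 - 2614) - 3183) = 1/((-21 - 2614) - 3183) = 1/(-2635 - 3183) = 1/(-5818) = -1/5818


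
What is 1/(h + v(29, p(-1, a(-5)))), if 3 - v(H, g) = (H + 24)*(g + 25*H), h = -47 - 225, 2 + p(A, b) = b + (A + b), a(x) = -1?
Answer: -1/38429 ≈ -2.6022e-5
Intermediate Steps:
p(A, b) = -2 + A + 2*b (p(A, b) = -2 + (b + (A + b)) = -2 + (A + 2*b) = -2 + A + 2*b)
h = -272
v(H, g) = 3 - (24 + H)*(g + 25*H) (v(H, g) = 3 - (H + 24)*(g + 25*H) = 3 - (24 + H)*(g + 25*H))
1/(h + v(29, p(-1, a(-5)))) = 1/(-272 + (3 - 600*29 - 25*29² - 24*(-2 - 1 + 2*(-1)) - 1*29*(-2 - 1 + 2*(-1)))) = 1/(-272 + (3 - 17400 - 25*841 - 24*(-2 - 1 - 2) - 1*29*(-2 - 1 - 2))) = 1/(-272 + (3 - 17400 - 21025 - 24*(-5) - 1*29*(-5))) = 1/(-272 + (3 - 17400 - 21025 + 120 + 145)) = 1/(-272 - 38157) = 1/(-38429) = -1/38429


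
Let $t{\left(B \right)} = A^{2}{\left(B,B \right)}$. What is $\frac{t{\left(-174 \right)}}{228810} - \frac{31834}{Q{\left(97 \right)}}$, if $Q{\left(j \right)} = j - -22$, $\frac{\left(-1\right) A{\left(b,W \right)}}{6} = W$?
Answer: $- \frac{41116294}{156485} \approx -262.75$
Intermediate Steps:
$A{\left(b,W \right)} = - 6 W$
$Q{\left(j \right)} = 22 + j$ ($Q{\left(j \right)} = j + 22 = 22 + j$)
$t{\left(B \right)} = 36 B^{2}$ ($t{\left(B \right)} = \left(- 6 B\right)^{2} = 36 B^{2}$)
$\frac{t{\left(-174 \right)}}{228810} - \frac{31834}{Q{\left(97 \right)}} = \frac{36 \left(-174\right)^{2}}{228810} - \frac{31834}{22 + 97} = 36 \cdot 30276 \cdot \frac{1}{228810} - \frac{31834}{119} = 1089936 \cdot \frac{1}{228810} - \frac{31834}{119} = \frac{6264}{1315} - \frac{31834}{119} = - \frac{41116294}{156485}$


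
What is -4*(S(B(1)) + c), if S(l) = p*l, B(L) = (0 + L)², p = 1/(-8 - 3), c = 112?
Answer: -4924/11 ≈ -447.64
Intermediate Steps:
p = -1/11 (p = 1/(-11) = -1/11 ≈ -0.090909)
B(L) = L²
S(l) = -l/11
-4*(S(B(1)) + c) = -4*(-1/11*1² + 112) = -4*(-1/11*1 + 112) = -4*(-1/11 + 112) = -4*1231/11 = -4924/11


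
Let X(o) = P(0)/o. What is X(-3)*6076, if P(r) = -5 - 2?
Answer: 42532/3 ≈ 14177.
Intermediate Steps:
P(r) = -7
X(o) = -7/o
X(-3)*6076 = -7/(-3)*6076 = -7*(-⅓)*6076 = (7/3)*6076 = 42532/3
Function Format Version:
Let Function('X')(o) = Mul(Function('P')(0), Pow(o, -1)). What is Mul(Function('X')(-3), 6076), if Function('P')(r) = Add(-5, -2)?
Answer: Rational(42532, 3) ≈ 14177.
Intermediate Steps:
Function('P')(r) = -7
Function('X')(o) = Mul(-7, Pow(o, -1))
Mul(Function('X')(-3), 6076) = Mul(Mul(-7, Pow(-3, -1)), 6076) = Mul(Mul(-7, Rational(-1, 3)), 6076) = Mul(Rational(7, 3), 6076) = Rational(42532, 3)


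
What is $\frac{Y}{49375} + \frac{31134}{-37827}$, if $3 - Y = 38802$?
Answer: $- \frac{1001630341}{622569375} \approx -1.6089$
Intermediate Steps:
$Y = -38799$ ($Y = 3 - 38802 = -38799$)
$\frac{Y}{49375} + \frac{31134}{-37827} = - \frac{38799}{49375} + \frac{31134}{-37827} = \left(-38799\right) \frac{1}{49375} + 31134 \left(- \frac{1}{37827}\right) = - \frac{38799}{49375} - \frac{10378}{12609} = - \frac{1001630341}{622569375}$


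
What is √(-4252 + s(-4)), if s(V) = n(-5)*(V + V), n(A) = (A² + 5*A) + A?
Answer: 18*I*√13 ≈ 64.9*I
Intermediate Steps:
n(A) = A² + 6*A
s(V) = -10*V (s(V) = (-5*(6 - 5))*(V + V) = (-5*1)*(2*V) = -10*V)
√(-4252 + s(-4)) = √(-4252 - 10*(-4)) = √(-4252 + 40) = √(-4212) = 18*I*√13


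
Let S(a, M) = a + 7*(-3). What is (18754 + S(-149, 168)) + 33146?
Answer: 51730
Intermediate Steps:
S(a, M) = -21 + a (S(a, M) = a - 21 = -21 + a)
(18754 + S(-149, 168)) + 33146 = (18754 + (-21 - 149)) + 33146 = (18754 - 170) + 33146 = 18584 + 33146 = 51730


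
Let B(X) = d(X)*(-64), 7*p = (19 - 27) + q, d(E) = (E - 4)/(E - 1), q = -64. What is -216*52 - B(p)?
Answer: -880928/79 ≈ -11151.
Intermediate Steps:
d(E) = (-4 + E)/(-1 + E)
p = -72/7 (p = ((19 - 27) - 64)/7 = (-8 - 64)/7 = (⅐)*(-72) = -72/7 ≈ -10.286)
B(X) = -64*(-4 + X)/(-1 + X) (B(X) = ((-4 + X)/(-1 + X))*(-64) = -64*(-4 + X)/(-1 + X))
-216*52 - B(p) = -216*52 - 64*(4 - 1*(-72/7))/(-1 - 72/7) = -11232 - 64*(4 + 72/7)/(-79/7) = -11232 - 64*(-7)*100/(79*7) = -11232 - 1*(-6400/79) = -11232 + 6400/79 = -880928/79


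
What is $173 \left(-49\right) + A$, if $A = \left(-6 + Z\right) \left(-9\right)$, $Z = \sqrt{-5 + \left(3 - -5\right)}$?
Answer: $-8423 - 9 \sqrt{3} \approx -8438.6$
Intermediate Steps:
$Z = \sqrt{3}$ ($Z = \sqrt{-5 + \left(3 + 5\right)} = \sqrt{-5 + 8} = \sqrt{3} \approx 1.732$)
$A = 54 - 9 \sqrt{3}$ ($A = \left(-6 + \sqrt{3}\right) \left(-9\right) = 54 - 9 \sqrt{3} \approx 38.412$)
$173 \left(-49\right) + A = 173 \left(-49\right) + \left(54 - 9 \sqrt{3}\right) = -8477 + \left(54 - 9 \sqrt{3}\right) = -8423 - 9 \sqrt{3}$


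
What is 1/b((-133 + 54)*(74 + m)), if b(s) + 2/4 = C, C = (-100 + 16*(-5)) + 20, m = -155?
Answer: -2/321 ≈ -0.0062305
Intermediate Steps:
C = -160 (C = (-100 - 80) + 20 = -180 + 20 = -160)
b(s) = -321/2 (b(s) = -½ - 160 = -321/2)
1/b((-133 + 54)*(74 + m)) = 1/(-321/2) = -2/321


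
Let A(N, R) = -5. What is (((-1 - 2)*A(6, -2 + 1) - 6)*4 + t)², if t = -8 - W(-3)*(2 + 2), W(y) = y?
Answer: 1600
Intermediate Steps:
t = 4 (t = -8 - (-3)*(2 + 2) = -8 - (-3)*4 = -8 - 1*(-12) = -8 + 12 = 4)
(((-1 - 2)*A(6, -2 + 1) - 6)*4 + t)² = (((-1 - 2)*(-5) - 6)*4 + 4)² = ((-3*(-5) - 6)*4 + 4)² = ((15 - 6)*4 + 4)² = (9*4 + 4)² = (36 + 4)² = 40² = 1600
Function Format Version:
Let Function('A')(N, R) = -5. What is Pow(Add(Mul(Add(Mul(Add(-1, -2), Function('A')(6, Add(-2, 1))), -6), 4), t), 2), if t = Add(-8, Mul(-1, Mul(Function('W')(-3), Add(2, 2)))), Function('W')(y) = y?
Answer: 1600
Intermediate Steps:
t = 4 (t = Add(-8, Mul(-1, Mul(-3, Add(2, 2)))) = Add(-8, Mul(-1, Mul(-3, 4))) = Add(-8, Mul(-1, -12)) = Add(-8, 12) = 4)
Pow(Add(Mul(Add(Mul(Add(-1, -2), Function('A')(6, Add(-2, 1))), -6), 4), t), 2) = Pow(Add(Mul(Add(Mul(Add(-1, -2), -5), -6), 4), 4), 2) = Pow(Add(Mul(Add(Mul(-3, -5), -6), 4), 4), 2) = Pow(Add(Mul(Add(15, -6), 4), 4), 2) = Pow(Add(Mul(9, 4), 4), 2) = Pow(Add(36, 4), 2) = Pow(40, 2) = 1600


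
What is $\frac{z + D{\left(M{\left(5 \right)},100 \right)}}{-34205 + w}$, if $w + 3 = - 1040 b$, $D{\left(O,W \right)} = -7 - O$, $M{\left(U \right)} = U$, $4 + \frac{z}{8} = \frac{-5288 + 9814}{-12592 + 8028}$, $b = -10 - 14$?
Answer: $\frac{7407}{1318996} \approx 0.0056156$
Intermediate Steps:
$b = -24$
$z = - \frac{45564}{1141}$ ($z = -32 + 8 \frac{-5288 + 9814}{-12592 + 8028} = -32 + 8 \frac{4526}{-4564} = -32 + 8 \cdot 4526 \left(- \frac{1}{4564}\right) = -32 + 8 \left(- \frac{2263}{2282}\right) = -32 - \frac{9052}{1141} = - \frac{45564}{1141} \approx -39.933$)
$w = 24957$ ($w = -3 - -24960 = -3 + 24960 = 24957$)
$\frac{z + D{\left(M{\left(5 \right)},100 \right)}}{-34205 + w} = \frac{- \frac{45564}{1141} - 12}{-34205 + 24957} = \frac{- \frac{45564}{1141} - 12}{-9248} = \left(- \frac{45564}{1141} - 12\right) \left(- \frac{1}{9248}\right) = \left(- \frac{59256}{1141}\right) \left(- \frac{1}{9248}\right) = \frac{7407}{1318996}$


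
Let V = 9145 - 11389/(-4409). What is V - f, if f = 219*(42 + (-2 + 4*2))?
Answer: -6015714/4409 ≈ -1364.4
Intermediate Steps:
V = 40331694/4409 (V = 9145 - 11389*(-1)/4409 = 9145 - 1*(-11389/4409) = 9145 + 11389/4409 = 40331694/4409 ≈ 9147.6)
f = 10512 (f = 219*(42 + (-2 + 8)) = 219*(42 + 6) = 219*48 = 10512)
V - f = 40331694/4409 - 1*10512 = 40331694/4409 - 10512 = -6015714/4409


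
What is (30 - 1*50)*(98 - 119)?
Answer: 420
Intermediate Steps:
(30 - 1*50)*(98 - 119) = (30 - 50)*(-21) = -20*(-21) = 420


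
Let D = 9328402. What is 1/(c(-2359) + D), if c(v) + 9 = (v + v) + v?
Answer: 1/9321316 ≈ 1.0728e-7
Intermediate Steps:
c(v) = -9 + 3*v (c(v) = -9 + ((v + v) + v) = -9 + (2*v + v) = -9 + 3*v)
1/(c(-2359) + D) = 1/((-9 + 3*(-2359)) + 9328402) = 1/((-9 - 7077) + 9328402) = 1/(-7086 + 9328402) = 1/9321316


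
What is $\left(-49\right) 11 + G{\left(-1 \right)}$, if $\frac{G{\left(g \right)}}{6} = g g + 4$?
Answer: $-509$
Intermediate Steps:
$G{\left(g \right)} = 24 + 6 g^{2}$ ($G{\left(g \right)} = 6 \left(g g + 4\right) = 6 \left(g^{2} + 4\right) = 6 \left(4 + g^{2}\right) = 24 + 6 g^{2}$)
$\left(-49\right) 11 + G{\left(-1 \right)} = \left(-49\right) 11 + \left(24 + 6 \left(-1\right)^{2}\right) = -539 + \left(24 + 6 \cdot 1\right) = -539 + \left(24 + 6\right) = -539 + 30 = -509$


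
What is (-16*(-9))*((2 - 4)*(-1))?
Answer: 288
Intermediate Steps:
(-16*(-9))*((2 - 4)*(-1)) = 144*(-2*(-1)) = 144*2 = 288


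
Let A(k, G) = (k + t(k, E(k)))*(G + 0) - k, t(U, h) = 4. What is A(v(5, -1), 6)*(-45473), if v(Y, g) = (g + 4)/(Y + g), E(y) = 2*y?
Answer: -5047503/4 ≈ -1.2619e+6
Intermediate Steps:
v(Y, g) = (4 + g)/(Y + g)
A(k, G) = -k + G*(4 + k) (A(k, G) = (k + 4)*(G + 0) - k = (4 + k)*G - k = G*(4 + k) - k = -k + G*(4 + k))
A(v(5, -1), 6)*(-45473) = (-(4 - 1)/(5 - 1) + 4*6 + 6*((4 - 1)/(5 - 1)))*(-45473) = (-3/4 + 24 + 6*(3/4))*(-45473) = (-3/4 + 24 + 6*((¼)*3))*(-45473) = (-1*¾ + 24 + 6*(¾))*(-45473) = (-¾ + 24 + 9/2)*(-45473) = (111/4)*(-45473) = -5047503/4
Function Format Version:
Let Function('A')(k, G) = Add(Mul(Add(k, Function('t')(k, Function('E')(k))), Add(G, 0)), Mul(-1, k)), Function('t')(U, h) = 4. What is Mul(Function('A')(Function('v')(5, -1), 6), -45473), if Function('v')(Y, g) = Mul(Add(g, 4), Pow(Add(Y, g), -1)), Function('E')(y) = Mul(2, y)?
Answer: Rational(-5047503, 4) ≈ -1.2619e+6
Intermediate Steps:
Function('v')(Y, g) = Mul(Pow(Add(Y, g), -1), Add(4, g)) (Function('v')(Y, g) = Mul(Add(4, g), Pow(Add(Y, g), -1)) = Mul(Pow(Add(Y, g), -1), Add(4, g)))
Function('A')(k, G) = Add(Mul(-1, k), Mul(G, Add(4, k))) (Function('A')(k, G) = Add(Mul(Add(k, 4), Add(G, 0)), Mul(-1, k)) = Add(Mul(Add(4, k), G), Mul(-1, k)) = Add(Mul(G, Add(4, k)), Mul(-1, k)) = Add(Mul(-1, k), Mul(G, Add(4, k))))
Mul(Function('A')(Function('v')(5, -1), 6), -45473) = Mul(Add(Mul(-1, Mul(Pow(Add(5, -1), -1), Add(4, -1))), Mul(4, 6), Mul(6, Mul(Pow(Add(5, -1), -1), Add(4, -1)))), -45473) = Mul(Add(Mul(-1, Mul(Pow(4, -1), 3)), 24, Mul(6, Mul(Pow(4, -1), 3))), -45473) = Mul(Add(Mul(-1, Mul(Rational(1, 4), 3)), 24, Mul(6, Mul(Rational(1, 4), 3))), -45473) = Mul(Add(Mul(-1, Rational(3, 4)), 24, Mul(6, Rational(3, 4))), -45473) = Mul(Add(Rational(-3, 4), 24, Rational(9, 2)), -45473) = Mul(Rational(111, 4), -45473) = Rational(-5047503, 4)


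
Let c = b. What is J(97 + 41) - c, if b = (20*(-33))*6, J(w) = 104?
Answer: 4064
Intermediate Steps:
b = -3960 (b = -660*6 = -3960)
c = -3960
J(97 + 41) - c = 104 - 1*(-3960) = 104 + 3960 = 4064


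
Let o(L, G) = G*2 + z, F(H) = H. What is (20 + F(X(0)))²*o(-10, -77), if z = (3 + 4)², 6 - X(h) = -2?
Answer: -82320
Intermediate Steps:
X(h) = 8 (X(h) = 6 - 1*(-2) = 6 + 2 = 8)
z = 49 (z = 7² = 49)
o(L, G) = 49 + 2*G (o(L, G) = G*2 + 49 = 2*G + 49 = 49 + 2*G)
(20 + F(X(0)))²*o(-10, -77) = (20 + 8)²*(49 + 2*(-77)) = 28²*(49 - 154) = 784*(-105) = -82320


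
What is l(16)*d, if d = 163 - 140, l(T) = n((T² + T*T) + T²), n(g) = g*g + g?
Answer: 13583616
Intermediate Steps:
n(g) = g + g² (n(g) = g² + g = g + g²)
l(T) = 3*T²*(1 + 3*T²) (l(T) = ((T² + T*T) + T²)*(1 + ((T² + T*T) + T²)) = ((T² + T²) + T²)*(1 + ((T² + T²) + T²)) = (2*T² + T²)*(1 + (2*T² + T²)) = (3*T²)*(1 + 3*T²) = 3*T²*(1 + 3*T²))
d = 23
l(16)*d = (16²*(3 + 9*16²))*23 = (256*(3 + 9*256))*23 = (256*(3 + 2304))*23 = (256*2307)*23 = 590592*23 = 13583616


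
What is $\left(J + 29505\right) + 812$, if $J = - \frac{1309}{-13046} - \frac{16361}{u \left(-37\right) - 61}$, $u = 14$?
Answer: $\frac{20837975045}{686694} \approx 30345.0$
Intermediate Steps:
$J = \frac{19473047}{686694}$ ($J = - \frac{1309}{-13046} - \frac{16361}{14 \left(-37\right) - 61} = \left(-1309\right) \left(- \frac{1}{13046}\right) - \frac{16361}{-518 - 61} = \frac{119}{1186} - \frac{16361}{-579} = \frac{119}{1186} - - \frac{16361}{579} = \frac{119}{1186} + \frac{16361}{579} = \frac{19473047}{686694} \approx 28.358$)
$\left(J + 29505\right) + 812 = \left(\frac{19473047}{686694} + 29505\right) + 812 = \frac{20280379517}{686694} + 812 = \frac{20837975045}{686694}$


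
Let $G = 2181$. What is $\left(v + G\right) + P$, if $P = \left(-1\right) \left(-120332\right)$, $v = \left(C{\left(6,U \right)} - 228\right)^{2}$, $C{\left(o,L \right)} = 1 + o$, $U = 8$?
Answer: $171354$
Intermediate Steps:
$v = 48841$ ($v = \left(\left(1 + 6\right) - 228\right)^{2} = \left(7 - 228\right)^{2} = \left(-221\right)^{2} = 48841$)
$P = 120332$
$\left(v + G\right) + P = \left(48841 + 2181\right) + 120332 = 51022 + 120332 = 171354$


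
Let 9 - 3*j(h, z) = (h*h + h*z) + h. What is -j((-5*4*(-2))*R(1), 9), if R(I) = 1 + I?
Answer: 2397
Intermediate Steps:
j(h, z) = 3 - h/3 - h**2/3 - h*z/3 (j(h, z) = 3 - ((h*h + h*z) + h)/3 = 3 - ((h**2 + h*z) + h)/3 = 3 - (h + h**2 + h*z)/3 = 3 + (-h/3 - h**2/3 - h*z/3) = 3 - h/3 - h**2/3 - h*z/3)
-j((-5*4*(-2))*R(1), 9) = -(3 - -5*4*(-2)*(1 + 1)/3 - 1600*(1 + 1)**2/3 - 1/3*(-5*4*(-2))*(1 + 1)*9) = -(3 - (-20*(-2))*2/3 - (-20*(-2)*2)**2/3 - 1/3*-20*(-2)*2*9) = -(3 - 40*2/3 - (40*2)**2/3 - 1/3*40*2*9) = -(3 - 1/3*80 - 1/3*80**2 - 1/3*80*9) = -(3 - 80/3 - 1/3*6400 - 240) = -(3 - 80/3 - 6400/3 - 240) = -1*(-2397) = 2397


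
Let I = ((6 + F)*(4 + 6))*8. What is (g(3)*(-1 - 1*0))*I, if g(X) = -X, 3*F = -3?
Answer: 1200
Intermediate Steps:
F = -1 (F = (⅓)*(-3) = -1)
I = 400 (I = ((6 - 1)*(4 + 6))*8 = (5*10)*8 = 50*8 = 400)
(g(3)*(-1 - 1*0))*I = ((-1*3)*(-1 - 1*0))*400 = -3*(-1 + 0)*400 = -3*(-1)*400 = 3*400 = 1200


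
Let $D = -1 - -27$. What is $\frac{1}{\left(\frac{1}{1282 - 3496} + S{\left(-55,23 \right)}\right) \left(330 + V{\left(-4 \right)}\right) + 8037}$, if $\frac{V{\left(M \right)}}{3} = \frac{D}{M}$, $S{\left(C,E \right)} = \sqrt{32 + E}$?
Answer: $\frac{43231876}{318924973481} - \frac{8351208 \sqrt{55}}{1594624867405} \approx 9.6716 \cdot 10^{-5}$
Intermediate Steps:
$D = 26$ ($D = -1 + 27 = 26$)
$V{\left(M \right)} = \frac{78}{M}$ ($V{\left(M \right)} = 3 \frac{26}{M} = \frac{78}{M}$)
$\frac{1}{\left(\frac{1}{1282 - 3496} + S{\left(-55,23 \right)}\right) \left(330 + V{\left(-4 \right)}\right) + 8037} = \frac{1}{\left(\frac{1}{1282 - 3496} + \sqrt{32 + 23}\right) \left(330 + \frac{78}{-4}\right) + 8037} = \frac{1}{\left(\frac{1}{-2214} + \sqrt{55}\right) \left(330 + 78 \left(- \frac{1}{4}\right)\right) + 8037} = \frac{1}{\left(- \frac{1}{2214} + \sqrt{55}\right) \left(330 - \frac{39}{2}\right) + 8037} = \frac{1}{\left(- \frac{1}{2214} + \sqrt{55}\right) \frac{621}{2} + 8037} = \frac{1}{\left(- \frac{23}{164} + \frac{621 \sqrt{55}}{2}\right) + 8037} = \frac{1}{\frac{1318045}{164} + \frac{621 \sqrt{55}}{2}}$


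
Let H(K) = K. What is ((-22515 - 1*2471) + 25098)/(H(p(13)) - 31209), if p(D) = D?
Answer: -28/7799 ≈ -0.0035902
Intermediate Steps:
((-22515 - 1*2471) + 25098)/(H(p(13)) - 31209) = ((-22515 - 1*2471) + 25098)/(13 - 31209) = ((-22515 - 2471) + 25098)/(-31196) = (-24986 + 25098)*(-1/31196) = 112*(-1/31196) = -28/7799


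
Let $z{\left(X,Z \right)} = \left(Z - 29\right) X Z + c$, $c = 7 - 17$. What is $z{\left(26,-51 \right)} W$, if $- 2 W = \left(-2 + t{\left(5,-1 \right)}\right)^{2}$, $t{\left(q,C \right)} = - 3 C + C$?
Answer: $0$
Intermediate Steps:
$c = -10$
$t{\left(q,C \right)} = - 2 C$
$z{\left(X,Z \right)} = -10 + X Z \left(-29 + Z\right)$ ($z{\left(X,Z \right)} = \left(Z - 29\right) X Z - 10 = \left(-29 + Z\right) X Z - 10 = X \left(-29 + Z\right) Z - 10 = X Z \left(-29 + Z\right) - 10 = -10 + X Z \left(-29 + Z\right)$)
$W = 0$ ($W = - \frac{\left(-2 - -2\right)^{2}}{2} = - \frac{\left(-2 + 2\right)^{2}}{2} = - \frac{0^{2}}{2} = \left(- \frac{1}{2}\right) 0 = 0$)
$z{\left(26,-51 \right)} W = \left(-10 + 26 \left(-51\right)^{2} - 754 \left(-51\right)\right) 0 = \left(-10 + 26 \cdot 2601 + 38454\right) 0 = \left(-10 + 67626 + 38454\right) 0 = 106070 \cdot 0 = 0$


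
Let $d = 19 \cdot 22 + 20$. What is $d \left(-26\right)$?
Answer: $-11388$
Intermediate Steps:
$d = 438$ ($d = 418 + 20 = 438$)
$d \left(-26\right) = 438 \left(-26\right) = -11388$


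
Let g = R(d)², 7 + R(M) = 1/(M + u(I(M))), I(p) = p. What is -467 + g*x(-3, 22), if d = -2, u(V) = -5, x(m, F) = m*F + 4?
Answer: -177883/49 ≈ -3630.3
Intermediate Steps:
x(m, F) = 4 + F*m (x(m, F) = F*m + 4 = 4 + F*m)
R(M) = -7 + 1/(-5 + M) (R(M) = -7 + 1/(M - 5) = -7 + 1/(-5 + M))
g = 2500/49 (g = ((36 - 7*(-2))/(-5 - 2))² = ((36 + 14)/(-7))² = (-⅐*50)² = (-50/7)² = 2500/49 ≈ 51.020)
-467 + g*x(-3, 22) = -467 + 2500*(4 + 22*(-3))/49 = -467 + 2500*(4 - 66)/49 = -467 + (2500/49)*(-62) = -467 - 155000/49 = -177883/49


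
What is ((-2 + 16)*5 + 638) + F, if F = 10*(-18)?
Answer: 528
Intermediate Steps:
F = -180
((-2 + 16)*5 + 638) + F = ((-2 + 16)*5 + 638) - 180 = (14*5 + 638) - 180 = (70 + 638) - 180 = 708 - 180 = 528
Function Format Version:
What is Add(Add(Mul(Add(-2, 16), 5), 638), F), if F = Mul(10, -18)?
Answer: 528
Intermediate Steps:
F = -180
Add(Add(Mul(Add(-2, 16), 5), 638), F) = Add(Add(Mul(Add(-2, 16), 5), 638), -180) = Add(Add(Mul(14, 5), 638), -180) = Add(Add(70, 638), -180) = Add(708, -180) = 528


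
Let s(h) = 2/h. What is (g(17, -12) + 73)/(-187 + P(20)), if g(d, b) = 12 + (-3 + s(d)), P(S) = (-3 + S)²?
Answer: 698/867 ≈ 0.80507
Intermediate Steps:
g(d, b) = 9 + 2/d (g(d, b) = 12 + (-3 + 2/d) = 9 + 2/d)
(g(17, -12) + 73)/(-187 + P(20)) = ((9 + 2/17) + 73)/(-187 + (-3 + 20)²) = ((9 + 2*(1/17)) + 73)/(-187 + 17²) = ((9 + 2/17) + 73)/(-187 + 289) = (155/17 + 73)/102 = (1396/17)*(1/102) = 698/867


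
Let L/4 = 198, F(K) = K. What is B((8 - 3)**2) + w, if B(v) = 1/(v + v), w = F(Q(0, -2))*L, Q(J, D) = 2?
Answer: 79201/50 ≈ 1584.0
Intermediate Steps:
L = 792 (L = 4*198 = 792)
w = 1584 (w = 2*792 = 1584)
B(v) = 1/(2*v)
B((8 - 3)**2) + w = 1/(2*((8 - 3)**2)) + 1584 = 1/(2*(5**2)) + 1584 = (1/2)/25 + 1584 = (1/2)*(1/25) + 1584 = 1/50 + 1584 = 79201/50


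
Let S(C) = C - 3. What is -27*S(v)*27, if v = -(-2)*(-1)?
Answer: 3645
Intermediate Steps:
v = -2 (v = -1*2 = -2)
S(C) = -3 + C
-27*S(v)*27 = -27*(-3 - 2)*27 = -27*(-5)*27 = 135*27 = 3645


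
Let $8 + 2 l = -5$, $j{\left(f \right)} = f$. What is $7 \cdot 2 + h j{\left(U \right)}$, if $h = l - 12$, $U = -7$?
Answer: $\frac{287}{2} \approx 143.5$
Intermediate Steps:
$l = - \frac{13}{2}$ ($l = -4 + \frac{1}{2} \left(-5\right) = -4 - \frac{5}{2} = - \frac{13}{2} \approx -6.5$)
$h = - \frac{37}{2}$ ($h = - \frac{13}{2} - 12 = - \frac{37}{2} \approx -18.5$)
$7 \cdot 2 + h j{\left(U \right)} = 7 \cdot 2 - - \frac{259}{2} = 14 + \frac{259}{2} = \frac{287}{2}$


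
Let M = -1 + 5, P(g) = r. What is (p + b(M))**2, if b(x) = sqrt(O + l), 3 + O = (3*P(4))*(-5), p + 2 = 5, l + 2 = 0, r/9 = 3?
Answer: (3 + I*sqrt(410))**2 ≈ -401.0 + 121.49*I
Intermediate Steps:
r = 27 (r = 9*3 = 27)
P(g) = 27
l = -2 (l = -2 + 0 = -2)
M = 4
p = 3 (p = -2 + 5 = 3)
O = -408 (O = -3 + (3*27)*(-5) = -3 + 81*(-5) = -3 - 405 = -408)
b(x) = I*sqrt(410) (b(x) = sqrt(-408 - 2) = sqrt(-410) = I*sqrt(410))
(p + b(M))**2 = (3 + I*sqrt(410))**2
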